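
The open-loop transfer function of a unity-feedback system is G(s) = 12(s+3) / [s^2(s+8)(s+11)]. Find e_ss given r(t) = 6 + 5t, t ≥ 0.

System type = 2 (two poles at s=0). Taking each input component in turn:
  • 6: tracked with zero error.
  • 5t: tracked with zero error.
Total e_ss = 0.

0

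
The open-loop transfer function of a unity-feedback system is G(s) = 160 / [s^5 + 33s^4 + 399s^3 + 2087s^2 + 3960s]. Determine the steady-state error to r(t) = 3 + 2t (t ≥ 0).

The denominator has no term below 3960s — 1 pole at s=0, type 1. Taking each input component in turn:
  • 3: tracked with zero error.
  • 2t: e_ss = 2/K_v with K_v=4/99 → 49.5.
Total e_ss = 49.5.

49.5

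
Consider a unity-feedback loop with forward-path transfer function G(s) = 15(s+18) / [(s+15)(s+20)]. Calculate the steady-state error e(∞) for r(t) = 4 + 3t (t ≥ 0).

No free integrators in G(s): this is a type 0 system. Taking each input component in turn:
  • 4: e_ss = 4/(1+K_p) with K_p=0.9 → 40/19.
  • 3t: a type-0 system cannot track it, e_ss → ∞.
The unbounded component dominates.

infinity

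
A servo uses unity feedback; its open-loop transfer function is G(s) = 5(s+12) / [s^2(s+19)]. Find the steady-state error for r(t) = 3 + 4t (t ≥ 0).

G(s) has two factors of s in the denominator, so the system is type 2. Treating each term separately:
  • 3: tracked with zero error.
  • 4t: tracked with zero error.
Total e_ss = 0.

0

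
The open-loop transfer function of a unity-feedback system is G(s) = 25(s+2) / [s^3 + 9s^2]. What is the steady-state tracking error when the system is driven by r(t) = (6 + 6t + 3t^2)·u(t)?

The denominator has no term below 9s^2 — 2 poles at s=0, type 2. By superposition:
  • 6: tracked with zero error.
  • 6t: tracked with zero error.
  • 3t^2: e_ss = 6/K_a with K_a=50/9 → 1.08.
Total e_ss = 1.08.

1.08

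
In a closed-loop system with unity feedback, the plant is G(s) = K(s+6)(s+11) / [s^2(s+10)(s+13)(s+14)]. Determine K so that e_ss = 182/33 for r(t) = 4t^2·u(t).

Two free integrators in G(s): this is a type 2 system.
K_a = lim_{s→0} s^2·G(s) = K·6·11 / (10·13·14) = (33/910)·K.
e_ss = 8/K_a = 182/33 ⇒ K_a = 132/91 ⇒ K = (132/91)/(33/910) = 40.

40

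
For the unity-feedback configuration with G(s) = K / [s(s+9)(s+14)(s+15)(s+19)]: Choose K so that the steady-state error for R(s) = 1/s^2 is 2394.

15

G(s) has one factor of s in the denominator, so the system is type 1.
K_v = lim_{s→0} s·G(s) = K / (9·14·15·19) = (1/35910)·K.
e_ss = 1/K_v = 2394 ⇒ K_v = 1/2394 ⇒ K = (1/2394)/(1/35910) = 15.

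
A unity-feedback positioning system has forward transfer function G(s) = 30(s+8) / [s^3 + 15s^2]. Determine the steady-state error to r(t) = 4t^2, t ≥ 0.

Lowest-order denominator term is 15s^2, so the open loop has 2 poles at the origin → type 2 system.
K_a = lim_{s→0} s^2·G(s) = 30·8 / 15 = 16.
r(t) = 4t^2 gives R(s) = 8/s^3.
e_ss = 8/K_a = 8/16 = 0.5.

0.5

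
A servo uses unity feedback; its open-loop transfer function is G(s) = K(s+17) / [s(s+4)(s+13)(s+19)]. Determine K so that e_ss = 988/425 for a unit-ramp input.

25

The open loop has one pole at the origin → type 1 system.
K_v = lim_{s→0} s·G(s) = K·17 / (4·13·19) = (17/988)·K.
e_ss = 1/K_v = 988/425 ⇒ K_v = 425/988 ⇒ K = (425/988)/(17/988) = 25.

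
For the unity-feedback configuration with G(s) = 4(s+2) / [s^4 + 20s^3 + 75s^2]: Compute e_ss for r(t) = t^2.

Factoring s^2 from the denominator leaves a polynomial with constant term 75, so the system is type 2.
K_a = lim_{s→0} s^2·G(s) = 4·2 / 75 = 8/75.
r(t) = t^2 gives R(s) = 2/s^3.
e_ss = 2/K_a = 2/(8/75) = 18.75.

18.75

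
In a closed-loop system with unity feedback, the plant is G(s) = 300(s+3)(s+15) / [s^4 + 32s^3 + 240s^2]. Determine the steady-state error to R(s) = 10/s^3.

8/45

Factoring s^2 from the denominator leaves a polynomial with constant term 240, so the system is type 2.
K_a = lim_{s→0} s^2·G(s) = 300·3·15 / 240 = 56.25.
r(t) = 5t^2 gives R(s) = 10/s^3.
e_ss = 10/K_a = 10/56.25 = 8/45.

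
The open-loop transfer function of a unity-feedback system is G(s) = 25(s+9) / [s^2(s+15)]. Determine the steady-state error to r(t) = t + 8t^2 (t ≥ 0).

The open loop has two poles at the origin → type 2 system. Taking each input component in turn:
  • t: tracked with zero error.
  • 8t^2: e_ss = 16/K_a with K_a=15 → 16/15.
Total e_ss = 16/15.

16/15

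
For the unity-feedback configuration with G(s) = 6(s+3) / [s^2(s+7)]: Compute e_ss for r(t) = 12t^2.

The open loop has two poles at the origin → type 2 system.
K_a = lim_{s→0} s^2·G(s) = 6·3 / (7) = 18/7.
r(t) = 12t^2 gives R(s) = 24/s^3.
e_ss = 24/K_a = 24/(18/7) = 28/3.

28/3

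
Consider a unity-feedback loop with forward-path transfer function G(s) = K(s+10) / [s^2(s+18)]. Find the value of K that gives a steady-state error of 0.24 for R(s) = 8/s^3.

60

Two free integrators in G(s): this is a type 2 system.
K_a = lim_{s→0} s^2·G(s) = K·10 / (18) = (5/9)·K.
e_ss = 8/K_a = 0.24 ⇒ K_a = 100/3 ⇒ K = (100/3)/(5/9) = 60.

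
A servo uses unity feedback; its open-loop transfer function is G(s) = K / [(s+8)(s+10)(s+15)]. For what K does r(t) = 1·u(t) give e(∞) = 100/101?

The open loop has no poles at the origin → type 0 system.
K_p = lim_{s→0} G(s) = K / (8·10·15) = (1/1200)·K.
e_ss = 1/(1 + K_p) = 100/101 ⇒ 1 + (1/1200)·K = 1.01 ⇒ K = 12.

12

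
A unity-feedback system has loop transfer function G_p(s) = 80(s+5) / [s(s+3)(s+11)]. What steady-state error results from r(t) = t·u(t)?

0.0825

G_p(s) has one factor of s in the denominator, so the system is type 1.
K_v = lim_{s→0} s·G_p(s) = 80·5 / (3·11) = 400/33.
e_ss = 1/K_v = 1/(400/33) = 0.0825.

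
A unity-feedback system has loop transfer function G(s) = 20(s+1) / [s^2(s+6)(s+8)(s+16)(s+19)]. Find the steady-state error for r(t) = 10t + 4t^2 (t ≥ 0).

5836.8

G(s) has two factors of s in the denominator, so the system is type 2. Taking each input component in turn:
  • 10t: tracked with zero error.
  • 4t^2: e_ss = 8/K_a with K_a=5/3648 → 5836.8.
Total e_ss = 5836.8.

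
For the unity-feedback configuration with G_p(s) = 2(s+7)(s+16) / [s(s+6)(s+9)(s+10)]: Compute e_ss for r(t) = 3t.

405/56

The open loop has one pole at the origin → type 1 system.
K_v = lim_{s→0} s·G_p(s) = 2·7·16 / (6·9·10) = 56/135.
e_ss = 3/K_v = 3/(56/135) = 405/56.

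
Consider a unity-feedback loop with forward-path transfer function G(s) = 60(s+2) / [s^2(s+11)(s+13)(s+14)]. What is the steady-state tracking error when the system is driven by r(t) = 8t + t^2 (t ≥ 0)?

G(s) has two factors of s in the denominator, so the system is type 2. By superposition:
  • 8t: tracked with zero error.
  • t^2: e_ss = 2/K_a with K_a=60/1001 → 1001/30.
Total e_ss = 1001/30.

1001/30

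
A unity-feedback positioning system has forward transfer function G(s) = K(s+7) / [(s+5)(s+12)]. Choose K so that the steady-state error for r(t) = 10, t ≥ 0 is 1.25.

The open loop has no poles at the origin → type 0 system.
K_p = lim_{s→0} G(s) = K·7 / (5·12) = (7/60)·K.
e_ss = 10/(1 + K_p) = 1.25 ⇒ 1 + (7/60)·K = 8 ⇒ K = 60.

60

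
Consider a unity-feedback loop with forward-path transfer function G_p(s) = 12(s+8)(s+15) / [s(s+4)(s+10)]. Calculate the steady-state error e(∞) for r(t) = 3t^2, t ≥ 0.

The open loop has one pole at the origin → type 1 system.
K_a = lim_{s→0} s^2·G_p(s) = 0; the steady-state error to this parabolic input grows without bound.

infinity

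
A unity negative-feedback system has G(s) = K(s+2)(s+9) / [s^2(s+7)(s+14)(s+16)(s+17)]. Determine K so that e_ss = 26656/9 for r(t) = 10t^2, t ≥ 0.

10

G(s) has two factors of s in the denominator, so the system is type 2.
K_a = lim_{s→0} s^2·G(s) = K·2·9 / (7·14·16·17) = (9/13328)·K.
e_ss = 20/K_a = 26656/9 ⇒ K_a = 45/6664 ⇒ K = (45/6664)/(9/13328) = 10.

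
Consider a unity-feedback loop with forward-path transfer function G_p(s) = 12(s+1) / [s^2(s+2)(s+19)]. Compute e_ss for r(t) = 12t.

0

The open loop has two poles at the origin → type 2 system.
K_v = ∞ for a type-2 system; e_ss to a ramp is zero.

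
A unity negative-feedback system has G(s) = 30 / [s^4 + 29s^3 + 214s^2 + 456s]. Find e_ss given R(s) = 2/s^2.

The denominator has no term below 456s — 1 pole at s=0, type 1.
K_v = lim_{s→0} s·G(s) = 30 / 456 = 5/76.
e_ss = 2/K_v = 2/(5/76) = 30.4.

30.4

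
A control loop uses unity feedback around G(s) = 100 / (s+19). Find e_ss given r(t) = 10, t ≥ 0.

G(s) has no factors of s in the denominator, so the system is type 0.
K_p = lim_{s→0} G(s) = 100 / (19) = 100/19.
e_ss = 10/(1 + K_p) = 10/(119/19) = 190/119.

190/119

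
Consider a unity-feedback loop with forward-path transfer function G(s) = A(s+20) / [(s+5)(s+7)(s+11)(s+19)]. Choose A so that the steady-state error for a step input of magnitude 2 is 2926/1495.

The open loop has no poles at the origin → type 0 system.
K_p = lim_{s→0} G(s) = A·20 / (5·7·11·19) = (4/1463)·A.
e_ss = 2/(1 + K_p) = 2926/1495 ⇒ 1 + (4/1463)·A = 1495/1463 ⇒ A = 8.

8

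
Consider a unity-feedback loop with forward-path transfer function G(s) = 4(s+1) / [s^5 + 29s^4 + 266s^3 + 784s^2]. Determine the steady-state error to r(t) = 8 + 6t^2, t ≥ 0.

Lowest-order denominator term is 784s^2, so the open loop has 2 poles at the origin → type 2 system. By superposition:
  • 8: tracked with zero error.
  • 6t^2: e_ss = 12/K_a with K_a=1/196 → 2352.
Total e_ss = 2352.

2352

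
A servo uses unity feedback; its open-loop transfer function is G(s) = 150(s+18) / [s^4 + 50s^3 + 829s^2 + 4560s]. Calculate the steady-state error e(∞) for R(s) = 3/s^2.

The denominator has no term below 4560s — 1 pole at s=0, type 1.
K_v = lim_{s→0} s·G(s) = 150·18 / 4560 = 45/76.
e_ss = 3/K_v = 3/(45/76) = 76/15.

76/15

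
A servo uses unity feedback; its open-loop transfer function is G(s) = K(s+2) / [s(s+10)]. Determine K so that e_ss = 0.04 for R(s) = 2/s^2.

One free integrator in G(s): this is a type 1 system.
K_v = lim_{s→0} s·G(s) = K·2 / (10) = 0.2·K.
e_ss = 2/K_v = 0.04 ⇒ K_v = 50 ⇒ K = 50/0.2 = 250.

250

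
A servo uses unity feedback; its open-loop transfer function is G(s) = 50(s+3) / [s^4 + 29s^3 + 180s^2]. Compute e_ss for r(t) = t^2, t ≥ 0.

2.4

Lowest-order denominator term is 180s^2, so the open loop has 2 poles at the origin → type 2 system.
K_a = lim_{s→0} s^2·G(s) = 50·3 / 180 = 5/6.
r(t) = t^2 gives R(s) = 2/s^3.
e_ss = 2/K_a = 2/(5/6) = 2.4.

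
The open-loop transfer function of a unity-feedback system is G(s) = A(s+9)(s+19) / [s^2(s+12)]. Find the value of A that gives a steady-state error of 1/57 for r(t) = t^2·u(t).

Two free integrators in G(s): this is a type 2 system.
K_a = lim_{s→0} s^2·G(s) = A·9·19 / (12) = 14.25·A.
e_ss = 2/K_a = 1/57 ⇒ K_a = 114 ⇒ A = 114/14.25 = 8.

8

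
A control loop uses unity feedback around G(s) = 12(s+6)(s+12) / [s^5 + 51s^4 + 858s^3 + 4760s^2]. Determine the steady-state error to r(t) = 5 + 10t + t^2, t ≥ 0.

The denominator has no term below 4760s^2 — 2 poles at s=0, type 2. By superposition:
  • 5: tracked with zero error.
  • 10t: tracked with zero error.
  • t^2: e_ss = 2/K_a with K_a=108/595 → 595/54.
Total e_ss = 595/54.

595/54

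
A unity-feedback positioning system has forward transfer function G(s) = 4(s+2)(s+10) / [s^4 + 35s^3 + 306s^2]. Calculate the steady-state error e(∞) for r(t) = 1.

0

Factoring s^2 from the denominator leaves a polynomial with constant term 306, so the system is type 2.
K_p = ∞ for a type-2 system; e_ss to a step is zero.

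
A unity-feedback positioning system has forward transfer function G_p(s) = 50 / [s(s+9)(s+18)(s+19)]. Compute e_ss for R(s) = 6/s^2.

369.36

The open loop has one pole at the origin → type 1 system.
K_v = lim_{s→0} s·G_p(s) = 50 / (9·18·19) = 25/1539.
e_ss = 6/K_v = 6/(25/1539) = 369.36.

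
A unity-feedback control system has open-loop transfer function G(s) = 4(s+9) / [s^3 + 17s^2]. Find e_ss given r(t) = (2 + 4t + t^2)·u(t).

Lowest-order denominator term is 17s^2, so the open loop has 2 poles at the origin → type 2 system. By superposition:
  • 2: tracked with zero error.
  • 4t: tracked with zero error.
  • t^2: e_ss = 2/K_a with K_a=36/17 → 17/18.
Total e_ss = 17/18.

17/18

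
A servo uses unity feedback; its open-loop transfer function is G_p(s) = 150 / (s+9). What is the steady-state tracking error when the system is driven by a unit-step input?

System type = 0 (no poles at s=0).
K_p = lim_{s→0} G_p(s) = 150 / (9) = 50/3.
e_ss = 1/(1 + K_p) = 1/(53/3) = 3/53.

3/53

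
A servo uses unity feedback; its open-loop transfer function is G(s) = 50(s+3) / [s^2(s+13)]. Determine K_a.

150/13

Two free integrators in G(s): this is a type 2 system.
K_a = lim_{s→0} s^2·G(s) = 50·3 / (13) = 150/13.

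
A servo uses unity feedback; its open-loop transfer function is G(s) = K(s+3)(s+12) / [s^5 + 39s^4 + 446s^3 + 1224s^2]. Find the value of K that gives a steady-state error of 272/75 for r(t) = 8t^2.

150

The denominator has no term below 1224s^2 — 2 poles at s=0, type 2.
K_a = lim_{s→0} s^2·G(s) = K·3·12 / 1224 = (1/34)·K.
e_ss = 16/K_a = 272/75 ⇒ K_a = 75/17 ⇒ K = (75/17)/(1/34) = 150.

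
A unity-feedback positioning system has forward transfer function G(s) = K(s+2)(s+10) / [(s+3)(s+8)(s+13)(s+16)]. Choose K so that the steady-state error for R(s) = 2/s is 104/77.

120

No free integrators in G(s): this is a type 0 system.
K_p = lim_{s→0} G(s) = K·2·10 / (3·8·13·16) = (5/1248)·K.
e_ss = 2/(1 + K_p) = 104/77 ⇒ 1 + (5/1248)·K = 77/52 ⇒ K = 120.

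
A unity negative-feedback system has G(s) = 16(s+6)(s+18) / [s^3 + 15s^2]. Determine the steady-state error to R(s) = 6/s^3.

Factoring s^2 from the denominator leaves a polynomial with constant term 15, so the system is type 2.
K_a = lim_{s→0} s^2·G(s) = 16·6·18 / 15 = 115.2.
r(t) = 3t^2 gives R(s) = 6/s^3.
e_ss = 6/K_a = 6/115.2 = 5/96.

5/96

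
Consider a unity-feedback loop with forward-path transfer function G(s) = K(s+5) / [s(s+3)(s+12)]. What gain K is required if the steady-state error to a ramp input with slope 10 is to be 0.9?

G(s) has one factor of s in the denominator, so the system is type 1.
K_v = lim_{s→0} s·G(s) = K·5 / (3·12) = (5/36)·K.
e_ss = 10/K_v = 0.9 ⇒ K_v = 100/9 ⇒ K = (100/9)/(5/36) = 80.

80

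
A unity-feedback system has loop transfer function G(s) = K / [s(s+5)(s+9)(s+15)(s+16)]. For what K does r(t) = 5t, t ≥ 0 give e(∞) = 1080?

G(s) has one factor of s in the denominator, so the system is type 1.
K_v = lim_{s→0} s·G(s) = K / (5·9·15·16) = (1/10800)·K.
e_ss = 5/K_v = 1080 ⇒ K_v = 1/216 ⇒ K = (1/216)/(1/10800) = 50.

50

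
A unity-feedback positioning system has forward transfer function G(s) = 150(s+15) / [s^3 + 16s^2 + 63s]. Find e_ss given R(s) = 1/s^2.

Factoring s from the denominator leaves a polynomial with constant term 63, so the system is type 1.
K_v = lim_{s→0} s·G(s) = 150·15 / 63 = 250/7.
e_ss = 1/K_v = 1/(250/7) = 0.028.

0.028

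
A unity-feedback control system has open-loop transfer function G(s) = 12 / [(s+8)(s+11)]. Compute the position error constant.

3/22

The open loop has no poles at the origin → type 0 system.
K_p = lim_{s→0} G(s) = 12 / (8·11) = 3/22.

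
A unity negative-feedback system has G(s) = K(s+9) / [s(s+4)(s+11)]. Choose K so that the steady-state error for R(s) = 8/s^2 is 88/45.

20

G(s) has one factor of s in the denominator, so the system is type 1.
K_v = lim_{s→0} s·G(s) = K·9 / (4·11) = (9/44)·K.
e_ss = 8/K_v = 88/45 ⇒ K_v = 45/11 ⇒ K = (45/11)/(9/44) = 20.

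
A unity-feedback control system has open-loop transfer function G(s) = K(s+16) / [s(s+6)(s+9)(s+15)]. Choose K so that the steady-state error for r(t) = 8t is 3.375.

120

G(s) has one factor of s in the denominator, so the system is type 1.
K_v = lim_{s→0} s·G(s) = K·16 / (6·9·15) = (8/405)·K.
e_ss = 8/K_v = 3.375 ⇒ K_v = 64/27 ⇒ K = (64/27)/(8/405) = 120.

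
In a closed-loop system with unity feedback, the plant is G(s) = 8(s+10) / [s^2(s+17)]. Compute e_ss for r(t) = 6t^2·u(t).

2.55

Two free integrators in G(s): this is a type 2 system.
K_a = lim_{s→0} s^2·G(s) = 8·10 / (17) = 80/17.
r(t) = 6t^2 gives R(s) = 12/s^3.
e_ss = 12/K_a = 12/(80/17) = 2.55.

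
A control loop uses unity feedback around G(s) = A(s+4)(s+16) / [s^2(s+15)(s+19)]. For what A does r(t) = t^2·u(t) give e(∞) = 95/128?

12

System type = 2 (two poles at s=0).
K_a = lim_{s→0} s^2·G(s) = A·4·16 / (15·19) = (64/285)·A.
e_ss = 2/K_a = 95/128 ⇒ K_a = 256/95 ⇒ A = (256/95)/(64/285) = 12.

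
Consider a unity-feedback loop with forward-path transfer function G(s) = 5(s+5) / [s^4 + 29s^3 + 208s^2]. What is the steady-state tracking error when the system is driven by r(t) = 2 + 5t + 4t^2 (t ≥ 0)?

Factoring s^2 from the denominator leaves a polynomial with constant term 208, so the system is type 2. Treating each term separately:
  • 2: tracked with zero error.
  • 5t: tracked with zero error.
  • 4t^2: e_ss = 8/K_a with K_a=25/208 → 66.56.
Total e_ss = 66.56.

66.56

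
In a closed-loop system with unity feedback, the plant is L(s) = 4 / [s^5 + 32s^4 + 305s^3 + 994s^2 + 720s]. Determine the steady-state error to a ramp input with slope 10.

1800

Lowest-order denominator term is 720s, so the open loop has 1 pole at the origin → type 1 system.
K_v = lim_{s→0} s·L(s) = 4 / 720 = 1/180.
e_ss = 10/K_v = 10/(1/180) = 1800.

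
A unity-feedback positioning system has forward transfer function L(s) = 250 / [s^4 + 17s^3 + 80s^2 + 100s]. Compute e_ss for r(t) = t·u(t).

Lowest-order denominator term is 100s, so the open loop has 1 pole at the origin → type 1 system.
K_v = lim_{s→0} s·L(s) = 250 / 100 = 2.5.
e_ss = 1/K_v = 1/2.5 = 0.4.

0.4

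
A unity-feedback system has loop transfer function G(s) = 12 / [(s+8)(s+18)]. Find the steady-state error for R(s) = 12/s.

144/13

System type = 0 (no poles at s=0).
K_p = lim_{s→0} G(s) = 12 / (8·18) = 1/12.
e_ss = 12/(1 + K_p) = 12/(13/12) = 144/13.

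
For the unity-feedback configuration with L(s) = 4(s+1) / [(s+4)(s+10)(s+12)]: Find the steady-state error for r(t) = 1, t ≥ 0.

L(s) has no factors of s in the denominator, so the system is type 0.
K_p = lim_{s→0} L(s) = 4·1 / (4·10·12) = 1/120.
e_ss = 1/(1 + K_p) = 1/(121/120) = 120/121.

120/121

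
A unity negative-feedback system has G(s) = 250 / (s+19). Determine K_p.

G(s) has no factors of s in the denominator, so the system is type 0.
K_p = lim_{s→0} G(s) = 250 / (19) = 250/19.

250/19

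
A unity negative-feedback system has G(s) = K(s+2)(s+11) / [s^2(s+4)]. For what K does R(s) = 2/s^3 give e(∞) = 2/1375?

Two free integrators in G(s): this is a type 2 system.
K_a = lim_{s→0} s^2·G(s) = K·2·11 / (4) = 5.5·K.
e_ss = 2/K_a = 2/1375 ⇒ K_a = 1375 ⇒ K = 1375/5.5 = 250.

250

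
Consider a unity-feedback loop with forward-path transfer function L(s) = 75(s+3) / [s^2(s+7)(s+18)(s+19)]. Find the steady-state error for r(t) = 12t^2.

255.36

The open loop has two poles at the origin → type 2 system.
K_a = lim_{s→0} s^2·L(s) = 75·3 / (7·18·19) = 25/266.
r(t) = 12t^2 gives R(s) = 24/s^3.
e_ss = 24/K_a = 24/(25/266) = 255.36.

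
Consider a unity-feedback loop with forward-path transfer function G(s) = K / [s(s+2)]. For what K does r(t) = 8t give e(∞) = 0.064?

250

The open loop has one pole at the origin → type 1 system.
K_v = lim_{s→0} s·G(s) = K / (2) = 0.5·K.
e_ss = 8/K_v = 0.064 ⇒ K_v = 125 ⇒ K = 125/0.5 = 250.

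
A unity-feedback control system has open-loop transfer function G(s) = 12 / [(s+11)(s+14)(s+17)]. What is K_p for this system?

6/1309

System type = 0 (no poles at s=0).
K_p = lim_{s→0} G(s) = 12 / (11·14·17) = 6/1309.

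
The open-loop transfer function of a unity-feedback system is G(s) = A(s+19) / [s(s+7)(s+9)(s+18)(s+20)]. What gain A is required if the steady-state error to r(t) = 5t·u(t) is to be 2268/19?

50

The open loop has one pole at the origin → type 1 system.
K_v = lim_{s→0} s·G(s) = A·19 / (7·9·18·20) = (19/22680)·A.
e_ss = 5/K_v = 2268/19 ⇒ K_v = 95/2268 ⇒ A = (95/2268)/(19/22680) = 50.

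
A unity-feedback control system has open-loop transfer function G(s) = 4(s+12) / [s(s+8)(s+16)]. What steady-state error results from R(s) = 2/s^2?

16/3

System type = 1 (one pole at s=0).
K_v = lim_{s→0} s·G(s) = 4·12 / (8·16) = 0.375.
e_ss = 2/K_v = 2/0.375 = 16/3.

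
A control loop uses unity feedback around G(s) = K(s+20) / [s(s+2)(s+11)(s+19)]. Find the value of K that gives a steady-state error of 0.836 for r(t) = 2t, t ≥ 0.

50

The open loop has one pole at the origin → type 1 system.
K_v = lim_{s→0} s·G(s) = K·20 / (2·11·19) = (10/209)·K.
e_ss = 2/K_v = 0.836 ⇒ K_v = 500/209 ⇒ K = (500/209)/(10/209) = 50.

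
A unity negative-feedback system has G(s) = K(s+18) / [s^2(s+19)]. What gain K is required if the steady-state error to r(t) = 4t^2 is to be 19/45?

G(s) has two factors of s in the denominator, so the system is type 2.
K_a = lim_{s→0} s^2·G(s) = K·18 / (19) = (18/19)·K.
e_ss = 8/K_a = 19/45 ⇒ K_a = 360/19 ⇒ K = (360/19)/(18/19) = 20.

20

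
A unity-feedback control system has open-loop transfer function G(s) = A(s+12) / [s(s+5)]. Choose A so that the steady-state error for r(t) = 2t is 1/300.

250

G(s) has one factor of s in the denominator, so the system is type 1.
K_v = lim_{s→0} s·G(s) = A·12 / (5) = 2.4·A.
e_ss = 2/K_v = 1/300 ⇒ K_v = 600 ⇒ A = 600/2.4 = 250.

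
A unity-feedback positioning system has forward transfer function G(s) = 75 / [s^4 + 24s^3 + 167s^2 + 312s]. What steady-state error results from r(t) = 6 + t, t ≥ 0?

Factoring s from the denominator leaves a polynomial with constant term 312, so the system is type 1. Taking each input component in turn:
  • 6: tracked with zero error.
  • t: e_ss = 1/K_v with K_v=25/104 → 4.16.
Total e_ss = 4.16.

4.16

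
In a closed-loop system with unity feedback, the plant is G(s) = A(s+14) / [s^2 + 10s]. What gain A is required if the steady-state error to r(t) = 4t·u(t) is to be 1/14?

40

The denominator has no term below 10s — 1 pole at s=0, type 1.
K_v = lim_{s→0} s·G(s) = A·14 / 10 = 1.4·A.
e_ss = 4/K_v = 1/14 ⇒ K_v = 56 ⇒ A = 56/1.4 = 40.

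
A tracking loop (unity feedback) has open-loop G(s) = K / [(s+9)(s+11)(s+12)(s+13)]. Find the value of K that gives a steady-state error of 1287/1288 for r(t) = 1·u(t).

System type = 0 (no poles at s=0).
K_p = lim_{s→0} G(s) = K / (9·11·12·13) = (1/15444)·K.
e_ss = 1/(1 + K_p) = 1287/1288 ⇒ 1 + (1/15444)·K = 1288/1287 ⇒ K = 12.

12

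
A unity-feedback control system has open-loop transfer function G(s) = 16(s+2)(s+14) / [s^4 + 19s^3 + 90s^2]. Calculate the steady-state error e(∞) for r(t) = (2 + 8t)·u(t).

0

Lowest-order denominator term is 90s^2, so the open loop has 2 poles at the origin → type 2 system. Treating each term separately:
  • 2: tracked with zero error.
  • 8t: tracked with zero error.
Total e_ss = 0.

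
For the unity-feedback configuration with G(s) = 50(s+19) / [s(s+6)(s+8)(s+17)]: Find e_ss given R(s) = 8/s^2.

3264/475

System type = 1 (one pole at s=0).
K_v = lim_{s→0} s·G(s) = 50·19 / (6·8·17) = 475/408.
e_ss = 8/K_v = 8/(475/408) = 3264/475.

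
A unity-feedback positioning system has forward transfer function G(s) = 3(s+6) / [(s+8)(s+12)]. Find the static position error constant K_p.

0.1875

The open loop has no poles at the origin → type 0 system.
K_p = lim_{s→0} G(s) = 3·6 / (8·12) = 0.1875.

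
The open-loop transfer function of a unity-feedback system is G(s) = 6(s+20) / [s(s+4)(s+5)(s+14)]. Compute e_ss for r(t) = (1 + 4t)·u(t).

The open loop has one pole at the origin → type 1 system. Treating each term separately:
  • 1: tracked with zero error.
  • 4t: e_ss = 4/K_v with K_v=3/7 → 28/3.
Total e_ss = 28/3.

28/3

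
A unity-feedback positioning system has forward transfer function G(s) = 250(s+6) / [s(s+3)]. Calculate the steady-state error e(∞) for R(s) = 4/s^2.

0.008

The open loop has one pole at the origin → type 1 system.
K_v = lim_{s→0} s·G(s) = 250·6 / (3) = 500.
e_ss = 4/K_v = 4/500 = 0.008.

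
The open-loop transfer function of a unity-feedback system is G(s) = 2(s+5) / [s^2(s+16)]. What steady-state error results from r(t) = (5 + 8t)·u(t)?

System type = 2 (two poles at s=0). By superposition:
  • 5: tracked with zero error.
  • 8t: tracked with zero error.
Total e_ss = 0.

0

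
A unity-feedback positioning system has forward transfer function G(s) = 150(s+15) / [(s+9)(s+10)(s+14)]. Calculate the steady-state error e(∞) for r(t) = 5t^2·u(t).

infinity

System type = 0 (no poles at s=0).
For a type-0 system K_a = 0, so e_ss to a parabolic input is unbounded.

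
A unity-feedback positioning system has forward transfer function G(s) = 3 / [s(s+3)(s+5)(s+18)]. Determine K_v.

One free integrator in G(s): this is a type 1 system.
K_v = lim_{s→0} s·G(s) = 3 / (3·5·18) = 1/90.

1/90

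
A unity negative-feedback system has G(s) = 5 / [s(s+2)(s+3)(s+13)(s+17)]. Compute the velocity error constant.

5/1326

System type = 1 (one pole at s=0).
K_v = lim_{s→0} s·G(s) = 5 / (2·3·13·17) = 5/1326.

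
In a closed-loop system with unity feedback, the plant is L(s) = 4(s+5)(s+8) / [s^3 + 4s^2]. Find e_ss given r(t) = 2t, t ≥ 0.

0

The denominator has no term below 4s^2 — 2 poles at s=0, type 2.
K_v = ∞ for a type-2 system; e_ss to a ramp is zero.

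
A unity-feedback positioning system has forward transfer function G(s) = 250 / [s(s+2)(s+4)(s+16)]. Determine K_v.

The open loop has one pole at the origin → type 1 system.
K_v = lim_{s→0} s·G(s) = 250 / (2·4·16) = 125/64.

125/64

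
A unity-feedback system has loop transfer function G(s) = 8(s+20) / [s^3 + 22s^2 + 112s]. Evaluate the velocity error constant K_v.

10/7

The denominator has no term below 112s — 1 pole at s=0, type 1.
K_v = lim_{s→0} s·G(s) = 8·20 / 112 = 10/7.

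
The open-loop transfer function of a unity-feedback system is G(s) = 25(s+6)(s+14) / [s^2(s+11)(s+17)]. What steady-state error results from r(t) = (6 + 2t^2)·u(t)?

187/525

G(s) has two factors of s in the denominator, so the system is type 2. Taking each input component in turn:
  • 6: tracked with zero error.
  • 2t^2: e_ss = 4/K_a with K_a=2100/187 → 187/525.
Total e_ss = 187/525.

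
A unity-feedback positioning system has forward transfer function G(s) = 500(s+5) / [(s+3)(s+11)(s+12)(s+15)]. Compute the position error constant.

125/297

No free integrators in G(s): this is a type 0 system.
K_p = lim_{s→0} G(s) = 500·5 / (3·11·12·15) = 125/297.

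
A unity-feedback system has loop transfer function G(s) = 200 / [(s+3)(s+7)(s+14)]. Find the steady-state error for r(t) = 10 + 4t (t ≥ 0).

infinity

G(s) has no factors of s in the denominator, so the system is type 0. Treating each term separately:
  • 10: e_ss = 10/(1+K_p) with K_p=100/147 → 1470/247.
  • 4t: a type-0 system cannot track it, e_ss → ∞.
The unbounded component dominates.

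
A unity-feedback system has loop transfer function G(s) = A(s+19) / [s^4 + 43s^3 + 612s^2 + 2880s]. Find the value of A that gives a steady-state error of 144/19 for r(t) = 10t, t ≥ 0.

200

Lowest-order denominator term is 2880s, so the open loop has 1 pole at the origin → type 1 system.
K_v = lim_{s→0} s·G(s) = A·19 / 2880 = (19/2880)·A.
e_ss = 10/K_v = 144/19 ⇒ K_v = 95/72 ⇒ A = (95/72)/(19/2880) = 200.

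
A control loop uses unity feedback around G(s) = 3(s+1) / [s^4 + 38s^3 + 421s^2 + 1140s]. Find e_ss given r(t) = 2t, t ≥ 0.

760

The denominator has no term below 1140s — 1 pole at s=0, type 1.
K_v = lim_{s→0} s·G(s) = 3·1 / 1140 = 1/380.
e_ss = 2/K_v = 2/(1/380) = 760.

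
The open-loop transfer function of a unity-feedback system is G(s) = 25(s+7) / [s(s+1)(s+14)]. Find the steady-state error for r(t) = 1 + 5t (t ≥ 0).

One free integrator in G(s): this is a type 1 system. Taking each input component in turn:
  • 1: tracked with zero error.
  • 5t: e_ss = 5/K_v with K_v=12.5 → 0.4.
Total e_ss = 0.4.

0.4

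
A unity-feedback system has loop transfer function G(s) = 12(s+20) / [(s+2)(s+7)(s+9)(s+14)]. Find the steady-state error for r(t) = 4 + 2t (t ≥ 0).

The open loop has no poles at the origin → type 0 system. Treating each term separately:
  • 4: e_ss = 4/(1+K_p) with K_p=20/147 → 588/167.
  • 2t: a type-0 system cannot track it, e_ss → ∞.
The unbounded component dominates.

infinity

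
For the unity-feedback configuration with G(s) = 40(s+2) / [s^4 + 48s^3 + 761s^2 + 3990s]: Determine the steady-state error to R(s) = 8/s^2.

The denominator has no term below 3990s — 1 pole at s=0, type 1.
K_v = lim_{s→0} s·G(s) = 40·2 / 3990 = 8/399.
e_ss = 8/K_v = 8/(8/399) = 399.

399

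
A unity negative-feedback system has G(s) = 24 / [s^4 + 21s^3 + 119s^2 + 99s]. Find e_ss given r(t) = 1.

Factoring s from the denominator leaves a polynomial with constant term 99, so the system is type 1.
A type-1 system has K_p = ∞, so it tracks a step input with zero steady-state error.

0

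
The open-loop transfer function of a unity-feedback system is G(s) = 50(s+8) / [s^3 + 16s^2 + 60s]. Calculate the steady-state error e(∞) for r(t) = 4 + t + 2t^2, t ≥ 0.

infinity

The denominator has no term below 60s — 1 pole at s=0, type 1. By superposition:
  • 4: tracked with zero error.
  • t: e_ss = 1/K_v with K_v=20/3 → 0.15.
  • 2t^2: a type-1 system cannot track it, e_ss → ∞.
The unbounded component dominates.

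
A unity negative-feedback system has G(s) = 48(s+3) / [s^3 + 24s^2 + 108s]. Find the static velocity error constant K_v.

The denominator has no term below 108s — 1 pole at s=0, type 1.
K_v = lim_{s→0} s·G(s) = 48·3 / 108 = 4/3.

4/3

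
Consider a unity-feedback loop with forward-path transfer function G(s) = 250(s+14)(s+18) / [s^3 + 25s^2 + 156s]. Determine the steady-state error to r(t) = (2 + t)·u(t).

The denominator has no term below 156s — 1 pole at s=0, type 1. Treating each term separately:
  • 2: tracked with zero error.
  • t: e_ss = 1/K_v with K_v=5250/13 → 13/5250.
Total e_ss = 13/5250.

13/5250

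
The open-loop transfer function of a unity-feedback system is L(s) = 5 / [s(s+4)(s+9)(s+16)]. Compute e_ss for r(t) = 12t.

1382.4

L(s) has one factor of s in the denominator, so the system is type 1.
K_v = lim_{s→0} s·L(s) = 5 / (4·9·16) = 5/576.
e_ss = 12/K_v = 12/(5/576) = 1382.4.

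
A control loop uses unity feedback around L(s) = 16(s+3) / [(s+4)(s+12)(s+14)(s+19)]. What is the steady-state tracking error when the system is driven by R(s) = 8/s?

System type = 0 (no poles at s=0).
K_p = lim_{s→0} L(s) = 16·3 / (4·12·14·19) = 1/266.
e_ss = 8/(1 + K_p) = 8/(267/266) = 2128/267.

2128/267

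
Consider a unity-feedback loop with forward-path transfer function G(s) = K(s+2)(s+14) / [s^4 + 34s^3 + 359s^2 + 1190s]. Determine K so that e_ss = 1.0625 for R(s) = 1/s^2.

Factoring s from the denominator leaves a polynomial with constant term 1190, so the system is type 1.
K_v = lim_{s→0} s·G(s) = K·2·14 / 1190 = (2/85)·K.
e_ss = 1/K_v = 1.0625 ⇒ K_v = 16/17 ⇒ K = (16/17)/(2/85) = 40.

40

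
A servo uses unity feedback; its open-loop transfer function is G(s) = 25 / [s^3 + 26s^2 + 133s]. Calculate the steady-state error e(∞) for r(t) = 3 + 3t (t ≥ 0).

15.96

Factoring s from the denominator leaves a polynomial with constant term 133, so the system is type 1. Treating each term separately:
  • 3: tracked with zero error.
  • 3t: e_ss = 3/K_v with K_v=25/133 → 15.96.
Total e_ss = 15.96.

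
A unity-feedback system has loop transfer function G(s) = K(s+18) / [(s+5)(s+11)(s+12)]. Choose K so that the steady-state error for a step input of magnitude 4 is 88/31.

G(s) has no factors of s in the denominator, so the system is type 0.
K_p = lim_{s→0} G(s) = K·18 / (5·11·12) = (3/110)·K.
e_ss = 4/(1 + K_p) = 88/31 ⇒ 1 + (3/110)·K = 31/22 ⇒ K = 15.

15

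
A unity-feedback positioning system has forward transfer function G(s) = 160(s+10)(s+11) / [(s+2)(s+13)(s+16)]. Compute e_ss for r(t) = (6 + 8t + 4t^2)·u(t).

infinity

No free integrators in G(s): this is a type 0 system. Taking each input component in turn:
  • 6: e_ss = 6/(1+K_p) with K_p=550/13 → 78/563.
  • 8t: a type-0 system cannot track it, e_ss → ∞.
  • 4t^2: a type-0 system cannot track it, e_ss → ∞.
The unbounded component dominates.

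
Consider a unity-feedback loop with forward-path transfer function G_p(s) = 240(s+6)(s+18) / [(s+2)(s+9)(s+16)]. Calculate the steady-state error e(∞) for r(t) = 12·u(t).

No free integrators in G_p(s): this is a type 0 system.
K_p = lim_{s→0} G_p(s) = 240·6·18 / (2·9·16) = 90.
e_ss = 12/(1 + K_p) = 12/91.

12/91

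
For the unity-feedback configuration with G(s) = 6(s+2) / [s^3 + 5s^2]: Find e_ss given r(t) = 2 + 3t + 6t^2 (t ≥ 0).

Lowest-order denominator term is 5s^2, so the open loop has 2 poles at the origin → type 2 system. Taking each input component in turn:
  • 2: tracked with zero error.
  • 3t: tracked with zero error.
  • 6t^2: e_ss = 12/K_a with K_a=2.4 → 5.
Total e_ss = 5.

5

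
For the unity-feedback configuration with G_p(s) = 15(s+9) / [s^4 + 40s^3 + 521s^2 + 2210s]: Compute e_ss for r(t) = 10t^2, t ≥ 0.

Factoring s from the denominator leaves a polynomial with constant term 2210, so the system is type 1.
K_a = lim_{s→0} s^2·G_p(s) = 0; the steady-state error to this parabolic input grows without bound.

infinity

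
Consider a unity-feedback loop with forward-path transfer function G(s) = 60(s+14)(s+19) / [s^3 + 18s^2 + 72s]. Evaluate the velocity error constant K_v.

Lowest-order denominator term is 72s, so the open loop has 1 pole at the origin → type 1 system.
K_v = lim_{s→0} s·G(s) = 60·14·19 / 72 = 665/3.

665/3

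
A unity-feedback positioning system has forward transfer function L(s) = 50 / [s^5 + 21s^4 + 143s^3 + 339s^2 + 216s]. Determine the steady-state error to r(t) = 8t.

34.56

Factoring s from the denominator leaves a polynomial with constant term 216, so the system is type 1.
K_v = lim_{s→0} s·L(s) = 50 / 216 = 25/108.
e_ss = 8/K_v = 8/(25/108) = 34.56.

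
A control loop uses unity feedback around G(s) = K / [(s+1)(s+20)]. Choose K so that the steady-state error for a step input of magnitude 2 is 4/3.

10

System type = 0 (no poles at s=0).
K_p = lim_{s→0} G(s) = K / (1·20) = 0.05·K.
e_ss = 2/(1 + K_p) = 4/3 ⇒ 1 + 0.05·K = 1.5 ⇒ K = 10.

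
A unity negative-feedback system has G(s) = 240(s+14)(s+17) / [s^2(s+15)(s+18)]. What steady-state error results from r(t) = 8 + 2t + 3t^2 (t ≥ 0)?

27/952

Two free integrators in G(s): this is a type 2 system. By superposition:
  • 8: tracked with zero error.
  • 2t: tracked with zero error.
  • 3t^2: e_ss = 6/K_a with K_a=1904/9 → 27/952.
Total e_ss = 27/952.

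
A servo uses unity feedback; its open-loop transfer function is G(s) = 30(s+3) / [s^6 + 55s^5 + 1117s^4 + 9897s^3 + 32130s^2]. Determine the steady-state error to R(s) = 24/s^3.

The denominator has no term below 32130s^2 — 2 poles at s=0, type 2.
K_a = lim_{s→0} s^2·G(s) = 30·3 / 32130 = 1/357.
r(t) = 12t^2 gives R(s) = 24/s^3.
e_ss = 24/K_a = 24/(1/357) = 8568.

8568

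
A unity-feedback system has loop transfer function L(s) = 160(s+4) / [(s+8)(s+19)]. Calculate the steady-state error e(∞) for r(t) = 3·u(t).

19/33

The open loop has no poles at the origin → type 0 system.
K_p = lim_{s→0} L(s) = 160·4 / (8·19) = 80/19.
e_ss = 3/(1 + K_p) = 3/(99/19) = 19/33.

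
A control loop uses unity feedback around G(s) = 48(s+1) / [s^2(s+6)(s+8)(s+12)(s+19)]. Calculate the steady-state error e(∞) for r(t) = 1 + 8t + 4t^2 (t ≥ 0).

G(s) has two factors of s in the denominator, so the system is type 2. By superposition:
  • 1: tracked with zero error.
  • 8t: tracked with zero error.
  • 4t^2: e_ss = 8/K_a with K_a=1/228 → 1824.
Total e_ss = 1824.

1824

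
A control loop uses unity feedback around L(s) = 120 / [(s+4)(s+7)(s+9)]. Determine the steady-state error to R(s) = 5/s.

The open loop has no poles at the origin → type 0 system.
K_p = lim_{s→0} L(s) = 120 / (4·7·9) = 10/21.
e_ss = 5/(1 + K_p) = 5/(31/21) = 105/31.

105/31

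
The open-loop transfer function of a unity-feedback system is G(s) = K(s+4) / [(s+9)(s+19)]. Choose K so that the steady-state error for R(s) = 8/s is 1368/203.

8

System type = 0 (no poles at s=0).
K_p = lim_{s→0} G(s) = K·4 / (9·19) = (4/171)·K.
e_ss = 8/(1 + K_p) = 1368/203 ⇒ 1 + (4/171)·K = 203/171 ⇒ K = 8.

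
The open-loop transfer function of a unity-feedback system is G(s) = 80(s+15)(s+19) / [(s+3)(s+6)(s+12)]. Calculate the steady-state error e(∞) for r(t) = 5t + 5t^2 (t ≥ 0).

infinity

G(s) has no factors of s in the denominator, so the system is type 0. Taking each input component in turn:
  • 5t: a type-0 system cannot track it, e_ss → ∞.
  • 5t^2: a type-0 system cannot track it, e_ss → ∞.
The unbounded component dominates.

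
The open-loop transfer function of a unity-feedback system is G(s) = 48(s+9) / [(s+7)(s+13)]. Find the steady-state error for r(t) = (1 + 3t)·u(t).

No free integrators in G(s): this is a type 0 system. Taking each input component in turn:
  • 1: e_ss = 1/(1+K_p) with K_p=432/91 → 91/523.
  • 3t: a type-0 system cannot track it, e_ss → ∞.
The unbounded component dominates.

infinity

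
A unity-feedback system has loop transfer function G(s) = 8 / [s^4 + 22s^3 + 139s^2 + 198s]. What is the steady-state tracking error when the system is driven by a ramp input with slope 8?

Lowest-order denominator term is 198s, so the open loop has 1 pole at the origin → type 1 system.
K_v = lim_{s→0} s·G(s) = 8 / 198 = 4/99.
e_ss = 8/K_v = 8/(4/99) = 198.

198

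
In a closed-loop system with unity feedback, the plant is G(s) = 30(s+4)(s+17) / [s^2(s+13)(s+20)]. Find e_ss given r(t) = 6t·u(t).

0

The open loop has two poles at the origin → type 2 system.
A type-2 system has K_v = ∞, so it tracks a ramp input with zero steady-state error.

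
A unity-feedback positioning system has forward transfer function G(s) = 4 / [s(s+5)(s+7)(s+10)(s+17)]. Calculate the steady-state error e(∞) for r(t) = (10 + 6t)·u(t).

One free integrator in G(s): this is a type 1 system. By superposition:
  • 10: tracked with zero error.
  • 6t: e_ss = 6/K_v with K_v=2/2975 → 8925.
Total e_ss = 8925.

8925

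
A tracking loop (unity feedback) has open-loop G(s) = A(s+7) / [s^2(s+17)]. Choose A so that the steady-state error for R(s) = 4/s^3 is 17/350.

Two free integrators in G(s): this is a type 2 system.
K_a = lim_{s→0} s^2·G(s) = A·7 / (17) = (7/17)·A.
e_ss = 4/K_a = 17/350 ⇒ K_a = 1400/17 ⇒ A = (1400/17)/(7/17) = 200.

200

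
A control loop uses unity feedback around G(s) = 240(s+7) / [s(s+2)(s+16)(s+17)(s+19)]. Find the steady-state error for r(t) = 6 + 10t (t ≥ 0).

G(s) has one factor of s in the denominator, so the system is type 1. Taking each input component in turn:
  • 6: tracked with zero error.
  • 10t: e_ss = 10/K_v with K_v=105/646 → 1292/21.
Total e_ss = 1292/21.

1292/21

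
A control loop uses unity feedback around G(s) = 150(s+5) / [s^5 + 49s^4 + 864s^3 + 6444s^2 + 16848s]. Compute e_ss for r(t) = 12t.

269.568

Lowest-order denominator term is 16848s, so the open loop has 1 pole at the origin → type 1 system.
K_v = lim_{s→0} s·G(s) = 150·5 / 16848 = 125/2808.
e_ss = 12/K_v = 12/(125/2808) = 269.568.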